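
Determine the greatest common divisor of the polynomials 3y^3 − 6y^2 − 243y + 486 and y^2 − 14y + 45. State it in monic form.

Apply the Euclidean algorithm:
  3y^3 − 6y^2 − 243y + 486 = (3y + 36)(y^2 − 14y + 45) + (126y − 1134)
  y^2 − 14y + 45 = ((1/126)y − 5/126)(126y − 1134) + (0)
Last nonzero remainder: 126y − 1134. Dividing through by 126 gives the monic gcd y − 9.

y − 9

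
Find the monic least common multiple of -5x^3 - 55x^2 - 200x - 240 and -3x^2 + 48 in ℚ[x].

x^4 + 7x^3 - 4x^2 - 112x - 192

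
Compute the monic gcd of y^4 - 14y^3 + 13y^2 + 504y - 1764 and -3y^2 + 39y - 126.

y^2 - 13y + 42

Euclidean algorithm in ℚ[y]:
  y^4 - 14y^3 + 13y^2 + 504y - 1764 = (-(1/3)y^2 + (1/3)y + 14)(-3y^2 + 39y - 126) + (0)
Last nonzero remainder: -3y^2 + 39y - 126. Dividing through by -3 gives the monic gcd y^2 - 13y + 42.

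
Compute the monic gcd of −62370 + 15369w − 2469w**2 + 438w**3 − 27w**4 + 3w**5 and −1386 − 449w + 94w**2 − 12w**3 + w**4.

77 − 5w + w**2

By polynomial division,
  3w**5 − 27w**4 + 438w**3 − 2469w**2 + 15369w − 62370 = (3w + 9)(w**4 − 12w**3 + 94w**2 − 449w − 1386) + (264w**3 − 1968w**2 + 23568w − 49896)
  w**4 − 12w**3 + 94w**2 − 449w − 1386 = ((1/264)w − 25/1452)(264w**3 − 1968w**2 + 23568w − 49896) + (−(3528/121)w**2 + (17640/121)w − 24696/11)
  264w**3 − 1968w**2 + 23568w − 49896 = (−(1331/147)w + 1089/49)(−(3528/121)w**2 + (17640/121)w − 24696/11) + (0)
Last nonzero remainder: −(3528/121)w**2 + (17640/121)w − 24696/11. Dividing through by −3528/121 gives the monic gcd w**2 − 5w + 77.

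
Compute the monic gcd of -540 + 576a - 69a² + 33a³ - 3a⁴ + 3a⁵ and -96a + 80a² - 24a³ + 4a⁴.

Repeated division with remainder:
  3a⁵ - 3a⁴ + 33a³ - 69a² + 576a - 540 = ((3/4)a + 15/4)(4a⁴ - 24a³ + 80a² - 96a) + (63a³ - 297a² + 936a - 540)
  4a⁴ - 24a³ + 80a² - 96a = ((4/63)a - 4/49)(63a³ - 297a² + 936a - 540) + (-(180/49)a² + (720/49)a - 2160/49)
  63a³ - 297a² + 936a - 540 = (-(343/20)a + 49/4)(-(180/49)a² + (720/49)a - 2160/49) + (0)
Last nonzero remainder: -(180/49)a² + (720/49)a - 2160/49. Dividing through by -180/49 gives the monic gcd a² - 4a + 12.

12 - 4a + a²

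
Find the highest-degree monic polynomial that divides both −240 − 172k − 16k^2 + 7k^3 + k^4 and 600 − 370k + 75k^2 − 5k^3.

−5 + k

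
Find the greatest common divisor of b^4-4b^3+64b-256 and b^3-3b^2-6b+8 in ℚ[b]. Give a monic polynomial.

b-4

Apply the Euclidean algorithm:
  b^4-4b^3+64b-256 = (b-1)(b^3-3b^2-6b+8) + (3b^2+50b-248)
  b^3-3b^2-6b+8 = ((1/3)b-59/9)(3b^2+50b-248) + ((3640/9)b-14560/9)
  3b^2+50b-248 = ((27/3640)b+279/1820)((3640/9)b-14560/9) + (0)
Last nonzero remainder: (3640/9)b-14560/9. Dividing through by 3640/9 gives the monic gcd b-4.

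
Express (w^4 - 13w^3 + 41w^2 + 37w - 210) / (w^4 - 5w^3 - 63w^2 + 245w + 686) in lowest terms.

(w^2 - 8w + 15)/(w^2 - 49)

Apply the Euclidean algorithm:
  w^4 - 13w^3 + 41w^2 + 37w - 210 = (w^4 - 5w^3 - 63w^2 + 245w + 686) + (-8w^3 + 104w^2 - 208w - 896)
  w^4 - 5w^3 - 63w^2 + 245w + 686 = (-(1/8)w - 1)(-8w^3 + 104w^2 - 208w - 896) + (15w^2 - 75w - 210)
  -8w^3 + 104w^2 - 208w - 896 = (-(8/15)w + 64/15)(15w^2 - 75w - 210) + (0)
Last nonzero remainder: 15w^2 - 75w - 210. Dividing through by 15 gives the monic gcd w^2 - 5w - 14.
Cancel w^2 - 5w - 14 from numerator and denominator to get the reduced form.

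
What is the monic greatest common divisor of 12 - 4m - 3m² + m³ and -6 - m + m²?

Repeated division with remainder:
  m³ - 3m² - 4m + 12 = (m - 2)(m² - m - 6) + (0)
The last nonzero remainder m² - m - 6 is already monic.

-6 - m + m²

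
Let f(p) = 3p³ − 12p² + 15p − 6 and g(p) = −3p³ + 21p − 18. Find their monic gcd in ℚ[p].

p² − 3p + 2

By polynomial division,
  3p³ − 12p² + 15p − 6 = (−1)(−3p³ + 21p − 18) + (−12p² + 36p − 24)
  −3p³ + 21p − 18 = ((1/4)p + 3/4)(−12p² + 36p − 24) + (0)
Last nonzero remainder: −12p² + 36p − 24. Dividing through by −12 gives the monic gcd p² − 3p + 2.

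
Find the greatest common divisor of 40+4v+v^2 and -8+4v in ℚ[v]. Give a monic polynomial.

1

Repeated division with remainder:
  v^2+4v+40 = ((1/4)v+3/2)(4v-8) + (52)
  4v-8 = ((1/13)v-2/13)(52) + (0)
The last nonzero remainder is the constant 52, so the polynomials are coprime and gcd = 1.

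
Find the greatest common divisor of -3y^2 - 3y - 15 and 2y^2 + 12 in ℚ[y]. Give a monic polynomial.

By polynomial division,
  -3y^2 - 3y - 15 = (-3/2)(2y^2 + 12) + (-3y + 3)
  2y^2 + 12 = (-(2/3)y - 2/3)(-3y + 3) + (14)
  -3y + 3 = (-(3/14)y + 3/14)(14) + (0)
The last nonzero remainder is the constant 14, so the polynomials are coprime and gcd = 1.

1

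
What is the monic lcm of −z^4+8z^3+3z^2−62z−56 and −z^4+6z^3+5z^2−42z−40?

z^5−13z^4+37z^3+77z^2−254z−280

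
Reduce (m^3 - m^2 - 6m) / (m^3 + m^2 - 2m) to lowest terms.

By polynomial division,
  m^3 - m^2 - 6m = (m^3 + m^2 - 2m) + (-2m^2 - 4m)
  m^3 + m^2 - 2m = (-(1/2)m + 1/2)(-2m^2 - 4m) + (0)
Last nonzero remainder: -2m^2 - 4m. Dividing through by -2 gives the monic gcd m^2 + 2m.
Cancel m^2 + 2m from numerator and denominator to get the reduced form.

(m - 3)/(m - 1)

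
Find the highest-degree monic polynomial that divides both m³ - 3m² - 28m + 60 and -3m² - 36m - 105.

m + 5

By polynomial division,
  m³ - 3m² - 28m + 60 = (-(1/3)m + 5)(-3m² - 36m - 105) + (117m + 585)
  -3m² - 36m - 105 = (-(1/39)m - 7/39)(117m + 585) + (0)
Last nonzero remainder: 117m + 585. Dividing through by 117 gives the monic gcd m + 5.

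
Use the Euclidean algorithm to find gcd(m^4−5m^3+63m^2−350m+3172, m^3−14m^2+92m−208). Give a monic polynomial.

Apply the Euclidean algorithm:
  m^4−5m^3+63m^2−350m+3172 = (m+9)(m^3−14m^2+92m−208) + (97m^2−970m+5044)
  m^3−14m^2+92m−208 = ((1/97)m−4/97)(97m^2−970m+5044) + (0)
Last nonzero remainder: 97m^2−970m+5044. Dividing through by 97 gives the monic gcd m^2−10m+52.

m^2−10m+52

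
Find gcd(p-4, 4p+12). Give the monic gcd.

By polynomial division,
  p-4 = (1/4)(4p+12) + (-7)
  4p+12 = (-(4/7)p-12/7)(-7) + (0)
The last nonzero remainder is the constant -7, so the polynomials are coprime and gcd = 1.

1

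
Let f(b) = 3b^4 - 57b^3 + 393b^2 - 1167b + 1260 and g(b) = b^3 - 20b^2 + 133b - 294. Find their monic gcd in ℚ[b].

b - 7

Euclidean algorithm in ℚ[b]:
  3b^4 - 57b^3 + 393b^2 - 1167b + 1260 = (3b + 3)(b^3 - 20b^2 + 133b - 294) + (54b^2 - 684b + 2142)
  b^3 - 20b^2 + 133b - 294 = ((1/54)b - 11/81)(54b^2 - 684b + 2142) + ((4/9)b - 28/9)
  54b^2 - 684b + 2142 = ((243/2)b - 1377/2)((4/9)b - 28/9) + (0)
Last nonzero remainder: (4/9)b - 28/9. Dividing through by 4/9 gives the monic gcd b - 7.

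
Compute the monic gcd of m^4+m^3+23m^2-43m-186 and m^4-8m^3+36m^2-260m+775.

m^2+2m+31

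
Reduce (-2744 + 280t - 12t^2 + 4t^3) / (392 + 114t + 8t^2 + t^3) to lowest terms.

Repeated division with remainder:
  4t^3 - 12t^2 + 280t - 2744 = (4)(t^3 + 8t^2 + 114t + 392) + (-44t^2 - 176t - 4312)
  t^3 + 8t^2 + 114t + 392 = (-(1/44)t - 1/11)(-44t^2 - 176t - 4312) + (0)
Last nonzero remainder: -44t^2 - 176t - 4312. Dividing through by -44 gives the monic gcd t^2 + 4t + 98.
Cancel t^2 + 4t + 98 from numerator and denominator to get the reduced form.

(-28 + 4t)/(4 + t)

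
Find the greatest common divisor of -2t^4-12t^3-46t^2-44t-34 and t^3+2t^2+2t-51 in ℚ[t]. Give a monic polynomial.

t^2+5t+17

Apply the Euclidean algorithm:
  -2t^4-12t^3-46t^2-44t-34 = (-2t-8)(t^3+2t^2+2t-51) + (-26t^2-130t-442)
  t^3+2t^2+2t-51 = (-(1/26)t+3/26)(-26t^2-130t-442) + (0)
Last nonzero remainder: -26t^2-130t-442. Dividing through by -26 gives the monic gcd t^2+5t+17.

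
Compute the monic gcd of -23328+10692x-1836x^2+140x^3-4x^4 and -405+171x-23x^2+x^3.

Euclidean algorithm in ℚ[x]:
  -4x^4+140x^3-1836x^2+10692x-23328 = (-4x+48)(x^3-23x^2+171x-405) + (-48x^2+864x-3888)
  x^3-23x^2+171x-405 = (-(1/48)x+5/48)(-48x^2+864x-3888) + (0)
Last nonzero remainder: -48x^2+864x-3888. Dividing through by -48 gives the monic gcd x^2-18x+81.

81-18x+x^2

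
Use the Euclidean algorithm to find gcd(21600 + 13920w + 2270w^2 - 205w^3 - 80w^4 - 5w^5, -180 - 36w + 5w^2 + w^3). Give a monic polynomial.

-30 - w + w^2

By polynomial division,
  -5w^5 - 80w^4 - 205w^3 + 2270w^2 + 13920w + 21600 = (-5w^2 - 55w - 110)(w^3 + 5w^2 - 36w - 180) + (-60w^2 + 60w + 1800)
  w^3 + 5w^2 - 36w - 180 = (-(1/60)w - 1/10)(-60w^2 + 60w + 1800) + (0)
Last nonzero remainder: -60w^2 + 60w + 1800. Dividing through by -60 gives the monic gcd w^2 - w - 30.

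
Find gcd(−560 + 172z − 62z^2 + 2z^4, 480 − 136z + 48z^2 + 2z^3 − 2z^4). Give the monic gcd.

Euclidean algorithm in ℚ[z]:
  2z^4 − 62z^2 + 172z − 560 = (−1)(−2z^4 + 2z^3 + 48z^2 − 136z + 480) + (2z^3 − 14z^2 + 36z − 80)
  −2z^4 + 2z^3 + 48z^2 − 136z + 480 = (−z − 6)(2z^3 − 14z^2 + 36z − 80) + (0)
Last nonzero remainder: 2z^3 − 14z^2 + 36z − 80. Dividing through by 2 gives the monic gcd z^3 − 7z^2 + 18z − 40.

−40 + 18z − 7z^2 + z^3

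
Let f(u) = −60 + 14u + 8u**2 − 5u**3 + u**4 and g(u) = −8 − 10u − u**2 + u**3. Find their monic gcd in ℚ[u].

Repeated division with remainder:
  u**4 − 5u**3 + 8u**2 + 14u − 60 = (u − 4)(u**3 − u**2 − 10u − 8) + (14u**2 − 18u − 92)
  u**3 − u**2 − 10u − 8 = ((1/14)u + 1/49)(14u**2 − 18u − 92) + (−(150/49)u − 300/49)
  14u**2 − 18u − 92 = (−(343/75)u + 1127/75)(−(150/49)u − 300/49) + (0)
Last nonzero remainder: −(150/49)u − 300/49. Dividing through by −150/49 gives the monic gcd u + 2.

2 + u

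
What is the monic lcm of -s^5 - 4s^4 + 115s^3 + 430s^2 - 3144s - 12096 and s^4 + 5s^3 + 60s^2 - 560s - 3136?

s^7 + 12s^6 + 29s^5 - 902s^4 - 13176s^3 - 10912s^2 + 448896s + 1354752

By polynomial division,
  -s^5 - 4s^4 + 115s^3 + 430s^2 - 3144s - 12096 = (-s + 1)(s^4 + 5s^3 + 60s^2 - 560s - 3136) + (170s^3 - 190s^2 - 5720s - 8960)
  s^4 + 5s^3 + 60s^2 - 560s - 3136 = ((1/170)s + 52/1445)(170s^3 - 190s^2 - 5720s - 8960) + ((29040/289)s^2 - (87120/289)s - 813120/289)
  170s^3 - 190s^2 - 5720s - 8960 = ((4913/2904)s + 1156/363)((29040/289)s^2 - (87120/289)s - 813120/289) + (0)
Last nonzero remainder: (29040/289)s^2 - (87120/289)s - 813120/289. Dividing through by 29040/289 gives the monic gcd s^2 - 3s - 28.
Then lcm(f, g) = f·g / gcd(f, g); expanding and making the result monic gives the answer.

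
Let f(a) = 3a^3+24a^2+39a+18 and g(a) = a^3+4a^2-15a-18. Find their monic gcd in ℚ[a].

a^2+7a+6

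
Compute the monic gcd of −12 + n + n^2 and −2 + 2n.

1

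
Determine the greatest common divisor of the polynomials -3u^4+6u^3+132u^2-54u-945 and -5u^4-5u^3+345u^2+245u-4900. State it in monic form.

u^2-2u-35

Apply the Euclidean algorithm:
  -3u^4+6u^3+132u^2-54u-945 = (3/5)(-5u^4-5u^3+345u^2+245u-4900) + (9u^3-75u^2-201u+1995)
  -5u^4-5u^3+345u^2+245u-4900 = (-(5/9)u-140/27)(9u^3-75u^2-201u+1995) + (-(1400/9)u^2+(2800/9)u+49000/9)
  9u^3-75u^2-201u+1995 = (-(81/1400)u+513/1400)(-(1400/9)u^2+(2800/9)u+49000/9) + (0)
Last nonzero remainder: -(1400/9)u^2+(2800/9)u+49000/9. Dividing through by -1400/9 gives the monic gcd u^2-2u-35.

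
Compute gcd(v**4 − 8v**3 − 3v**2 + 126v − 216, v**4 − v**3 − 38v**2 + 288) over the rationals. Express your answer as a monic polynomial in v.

v**3 − 5v**2 − 18v + 72

Apply the Euclidean algorithm:
  v**4 − 8v**3 − 3v**2 + 126v − 216 = (v**4 − v**3 − 38v**2 + 288) + (−7v**3 + 35v**2 + 126v − 504)
  v**4 − v**3 − 38v**2 + 288 = (−(1/7)v − 4/7)(−7v**3 + 35v**2 + 126v − 504) + (0)
Last nonzero remainder: −7v**3 + 35v**2 + 126v − 504. Dividing through by −7 gives the monic gcd v**3 − 5v**2 − 18v + 72.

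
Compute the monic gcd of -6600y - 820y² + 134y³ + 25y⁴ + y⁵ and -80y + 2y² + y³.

10y + y²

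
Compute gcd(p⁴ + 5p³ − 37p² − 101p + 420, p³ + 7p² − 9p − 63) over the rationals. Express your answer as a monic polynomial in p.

Repeated division with remainder:
  p⁴ + 5p³ − 37p² − 101p + 420 = (p − 2)(p³ + 7p² − 9p − 63) + (−14p² − 56p + 294)
  p³ + 7p² − 9p − 63 = (−(1/14)p − 3/14)(−14p² − 56p + 294) + (0)
Last nonzero remainder: −14p² − 56p + 294. Dividing through by −14 gives the monic gcd p² + 4p − 21.

p² + 4p − 21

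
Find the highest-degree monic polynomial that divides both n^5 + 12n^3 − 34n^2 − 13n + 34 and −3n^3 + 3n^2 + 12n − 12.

Repeated division with remainder:
  n^5 + 12n^3 − 34n^2 − 13n + 34 = (−(1/3)n^2 − (1/3)n − 17/3)(−3n^3 + 3n^2 + 12n − 12) + (−17n^2 + 51n − 34)
  −3n^3 + 3n^2 + 12n − 12 = ((3/17)n + 6/17)(−17n^2 + 51n − 34) + (0)
Last nonzero remainder: −17n^2 + 51n − 34. Dividing through by −17 gives the monic gcd n^2 − 3n + 2.

n^2 − 3n + 2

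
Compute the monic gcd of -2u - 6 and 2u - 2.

Apply the Euclidean algorithm:
  -2u - 6 = (-1)(2u - 2) + (-8)
  2u - 2 = (-(1/4)u + 1/4)(-8) + (0)
The last nonzero remainder is the constant -8, so the polynomials are coprime and gcd = 1.

1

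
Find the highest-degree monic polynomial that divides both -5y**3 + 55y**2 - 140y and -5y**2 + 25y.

y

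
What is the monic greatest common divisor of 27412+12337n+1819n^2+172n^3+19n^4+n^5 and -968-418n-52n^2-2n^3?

Repeated division with remainder:
  n^5+19n^4+172n^3+1819n^2+12337n+27412 = (-(1/2)n^2+(7/2)n-145/2)(-2n^3-52n^2-418n-968) + (-972n^2-14580n-42768)
  -2n^3-52n^2-418n-968 = ((1/486)n+11/486)(-972n^2-14580n-42768) + (0)
Last nonzero remainder: -972n^2-14580n-42768. Dividing through by -972 gives the monic gcd n^2+15n+44.

44+15n+n^2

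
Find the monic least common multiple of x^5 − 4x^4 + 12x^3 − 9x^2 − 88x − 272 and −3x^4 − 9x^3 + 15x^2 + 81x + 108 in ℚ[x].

x^7 − 4x^6 + 3x^5 + 27x^4 − 196x^3 − 191x^2 + 792x + 2448

Apply the Euclidean algorithm:
  x^5 − 4x^4 + 12x^3 − 9x^2 − 88x − 272 = (−(1/3)x + 7/3)(−3x^4 − 9x^3 + 15x^2 + 81x + 108) + (38x^3 − 17x^2 − 241x − 524)
  −3x^4 − 9x^3 + 15x^2 + 81x + 108 = (−(3/38)x − 393/1444)(38x^3 − 17x^2 − 241x − 524) + (−(12495/1444)x^2 − (37485/1444)x − 12495/361)
  38x^3 − 17x^2 − 241x − 524 = (−(54872/12495)x + 189164/12495)(−(12495/1444)x^2 − (37485/1444)x − 12495/361) + (0)
Last nonzero remainder: −(12495/1444)x^2 − (37485/1444)x − 12495/361. Dividing through by −12495/1444 gives the monic gcd x^2 + 3x + 4.
Then lcm(f, g) = f·g / gcd(f, g); expanding and making the result monic gives the answer.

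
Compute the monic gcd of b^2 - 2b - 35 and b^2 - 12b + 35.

By polynomial division,
  b^2 - 2b - 35 = (b^2 - 12b + 35) + (10b - 70)
  b^2 - 12b + 35 = ((1/10)b - 1/2)(10b - 70) + (0)
Last nonzero remainder: 10b - 70. Dividing through by 10 gives the monic gcd b - 7.

b - 7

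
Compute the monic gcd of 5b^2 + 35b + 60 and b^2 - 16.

By polynomial division,
  5b^2 + 35b + 60 = (5)(b^2 - 16) + (35b + 140)
  b^2 - 16 = ((1/35)b - 4/35)(35b + 140) + (0)
Last nonzero remainder: 35b + 140. Dividing through by 35 gives the monic gcd b + 4.

b + 4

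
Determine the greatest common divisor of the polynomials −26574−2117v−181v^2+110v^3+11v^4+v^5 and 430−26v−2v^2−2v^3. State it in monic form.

Apply the Euclidean algorithm:
  v^5+11v^4+110v^3−181v^2−2117v−26574 = (−(1/2)v^2−5v−87/2)(−2v^3−2v^2−26v+430) + (−183v^2−1098v−7869)
  −2v^3−2v^2−26v+430 = ((2/183)v−10/183)(−183v^2−1098v−7869) + (0)
Last nonzero remainder: −183v^2−1098v−7869. Dividing through by −183 gives the monic gcd v^2+6v+43.

43+6v+v^2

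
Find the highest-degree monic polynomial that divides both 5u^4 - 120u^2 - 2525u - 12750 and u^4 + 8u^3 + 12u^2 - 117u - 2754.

u^2 + 5u + 51

Apply the Euclidean algorithm:
  5u^4 - 120u^2 - 2525u - 12750 = (5)(u^4 + 8u^3 + 12u^2 - 117u - 2754) + (-40u^3 - 180u^2 - 1940u + 1020)
  u^4 + 8u^3 + 12u^2 - 117u - 2754 = (-(1/40)u - 7/80)(-40u^3 - 180u^2 - 1940u + 1020) + (-(209/4)u^2 - (1045/4)u - 10659/4)
  -40u^3 - 180u^2 - 1940u + 1020 = ((160/209)u - 80/209)(-(209/4)u^2 - (1045/4)u - 10659/4) + (0)
Last nonzero remainder: -(209/4)u^2 - (1045/4)u - 10659/4. Dividing through by -209/4 gives the monic gcd u^2 + 5u + 51.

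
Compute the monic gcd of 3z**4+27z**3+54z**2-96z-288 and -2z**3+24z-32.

z**2+2z-8

By polynomial division,
  3z**4+27z**3+54z**2-96z-288 = (-(3/2)z-27/2)(-2z**3+24z-32) + (90z**2+180z-720)
  -2z**3+24z-32 = (-(1/45)z+2/45)(90z**2+180z-720) + (0)
Last nonzero remainder: 90z**2+180z-720. Dividing through by 90 gives the monic gcd z**2+2z-8.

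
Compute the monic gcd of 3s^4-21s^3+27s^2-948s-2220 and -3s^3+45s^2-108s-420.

By polynomial division,
  3s^4-21s^3+27s^2-948s-2220 = (-s-8)(-3s^3+45s^2-108s-420) + (279s^2-2232s-5580)
  -3s^3+45s^2-108s-420 = (-(1/93)s+7/93)(279s^2-2232s-5580) + (0)
Last nonzero remainder: 279s^2-2232s-5580. Dividing through by 279 gives the monic gcd s^2-8s-20.

s^2-8s-20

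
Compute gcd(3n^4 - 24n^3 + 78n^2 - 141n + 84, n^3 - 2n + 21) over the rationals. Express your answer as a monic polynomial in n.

Euclidean algorithm in ℚ[n]:
  3n^4 - 24n^3 + 78n^2 - 141n + 84 = (3n - 24)(n^3 - 2n + 21) + (84n^2 - 252n + 588)
  n^3 - 2n + 21 = ((1/84)n + 1/28)(84n^2 - 252n + 588) + (0)
Last nonzero remainder: 84n^2 - 252n + 588. Dividing through by 84 gives the monic gcd n^2 - 3n + 7.

n^2 - 3n + 7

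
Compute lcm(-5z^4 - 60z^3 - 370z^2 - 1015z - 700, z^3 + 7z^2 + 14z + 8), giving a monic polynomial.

By polynomial division,
  -5z^4 - 60z^3 - 370z^2 - 1015z - 700 = (-5z - 25)(z^3 + 7z^2 + 14z + 8) + (-125z^2 - 625z - 500)
  z^3 + 7z^2 + 14z + 8 = (-(1/125)z - 2/125)(-125z^2 - 625z - 500) + (0)
Last nonzero remainder: -125z^2 - 625z - 500. Dividing through by -125 gives the monic gcd z^2 + 5z + 4.
Then lcm(f, g) = f·g / gcd(f, g); expanding and making the result monic gives the answer.

z^5 + 14z^4 + 98z^3 + 351z^2 + 546z + 280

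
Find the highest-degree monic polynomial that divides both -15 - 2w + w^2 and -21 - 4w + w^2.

3 + w

Repeated division with remainder:
  w^2 - 2w - 15 = (w^2 - 4w - 21) + (2w + 6)
  w^2 - 4w - 21 = ((1/2)w - 7/2)(2w + 6) + (0)
Last nonzero remainder: 2w + 6. Dividing through by 2 gives the monic gcd w + 3.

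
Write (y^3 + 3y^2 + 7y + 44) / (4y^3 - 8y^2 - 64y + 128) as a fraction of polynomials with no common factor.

(y^2 - y + 11)/(4y^2 - 24y + 32)

Euclidean algorithm in ℚ[y]:
  y^3 + 3y^2 + 7y + 44 = (1/4)(4y^3 - 8y^2 - 64y + 128) + (5y^2 + 23y + 12)
  4y^3 - 8y^2 - 64y + 128 = ((4/5)y - 132/25)(5y^2 + 23y + 12) + ((1196/25)y + 4784/25)
  5y^2 + 23y + 12 = ((125/1196)y + 75/1196)((1196/25)y + 4784/25) + (0)
Last nonzero remainder: (1196/25)y + 4784/25. Dividing through by 1196/25 gives the monic gcd y + 4.
Cancel y + 4 from numerator and denominator to get the reduced form.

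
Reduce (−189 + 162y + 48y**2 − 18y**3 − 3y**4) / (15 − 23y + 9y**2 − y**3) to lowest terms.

(63 + 30y + 3y**2)/(−5 + y)

Apply the Euclidean algorithm:
  −3y**4 − 18y**3 + 48y**2 + 162y − 189 = (3y + 45)(−y**3 + 9y**2 − 23y + 15) + (−288y**2 + 1152y − 864)
  −y**3 + 9y**2 − 23y + 15 = ((1/288)y − 5/288)(−288y**2 + 1152y − 864) + (0)
Last nonzero remainder: −288y**2 + 1152y − 864. Dividing through by −288 gives the monic gcd y**2 − 4y + 3.
Cancel y**2 − 4y + 3 from numerator and denominator to get the reduced form.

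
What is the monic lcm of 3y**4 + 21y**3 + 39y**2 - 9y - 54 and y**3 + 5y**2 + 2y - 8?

y**5 + 11y**4 + 41y**3 + 49y**2 - 30y - 72

Apply the Euclidean algorithm:
  3y**4 + 21y**3 + 39y**2 - 9y - 54 = (3y + 6)(y**3 + 5y**2 + 2y - 8) + (3y**2 + 3y - 6)
  y**3 + 5y**2 + 2y - 8 = ((1/3)y + 4/3)(3y**2 + 3y - 6) + (0)
Last nonzero remainder: 3y**2 + 3y - 6. Dividing through by 3 gives the monic gcd y**2 + y - 2.
Then lcm(f, g) = f·g / gcd(f, g); expanding and making the result monic gives the answer.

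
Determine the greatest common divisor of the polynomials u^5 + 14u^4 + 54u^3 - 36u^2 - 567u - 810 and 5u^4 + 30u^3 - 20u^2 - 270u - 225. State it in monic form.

u^3 + 5u^2 - 9u - 45

Apply the Euclidean algorithm:
  u^5 + 14u^4 + 54u^3 - 36u^2 - 567u - 810 = ((1/5)u + 8/5)(5u^4 + 30u^3 - 20u^2 - 270u - 225) + (10u^3 + 50u^2 - 90u - 450)
  5u^4 + 30u^3 - 20u^2 - 270u - 225 = ((1/2)u + 1/2)(10u^3 + 50u^2 - 90u - 450) + (0)
Last nonzero remainder: 10u^3 + 50u^2 - 90u - 450. Dividing through by 10 gives the monic gcd u^3 + 5u^2 - 9u - 45.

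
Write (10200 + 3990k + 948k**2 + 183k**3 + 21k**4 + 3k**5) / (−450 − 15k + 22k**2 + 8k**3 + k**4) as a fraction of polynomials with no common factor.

Apply the Euclidean algorithm:
  3k**5 + 21k**4 + 183k**3 + 948k**2 + 3990k + 10200 = (3k − 3)(k**4 + 8k**3 + 22k**2 − 15k − 450) + (141k**3 + 1059k**2 + 5295k + 8850)
  k**4 + 8k**3 + 22k**2 − 15k − 450 = ((1/141)k + 23/6627)(141k**3 + 1059k**2 + 5295k + 8850) + (−(42476/2209)k**2 − (212380/2209)k − 1061900/2209)
  141k**3 + 1059k**2 + 5295k + 8850 = (−(311469/42476)k − 390993/21238)(−(42476/2209)k**2 − (212380/2209)k − 1061900/2209) + (0)
Last nonzero remainder: −(42476/2209)k**2 − (212380/2209)k − 1061900/2209. Dividing through by −42476/2209 gives the monic gcd k**2 + 5k + 25.
Cancel k**2 + 5k + 25 from numerator and denominator to get the reduced form.

(408 + 78k + 6k**2 + 3k**3)/(−18 + 3k + k**2)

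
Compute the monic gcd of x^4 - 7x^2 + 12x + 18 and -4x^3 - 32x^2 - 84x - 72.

x + 3

By polynomial division,
  x^4 - 7x^2 + 12x + 18 = (-(1/4)x + 2)(-4x^3 - 32x^2 - 84x - 72) + (36x^2 + 162x + 162)
  -4x^3 - 32x^2 - 84x - 72 = (-(1/9)x - 7/18)(36x^2 + 162x + 162) + (-3x - 9)
  36x^2 + 162x + 162 = (-12x - 18)(-3x - 9) + (0)
Last nonzero remainder: -3x - 9. Dividing through by -3 gives the monic gcd x + 3.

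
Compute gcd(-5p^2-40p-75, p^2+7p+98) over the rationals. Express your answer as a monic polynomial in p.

Apply the Euclidean algorithm:
  -5p^2-40p-75 = (-5)(p^2+7p+98) + (-5p+415)
  p^2+7p+98 = (-(1/5)p-18)(-5p+415) + (7568)
  -5p+415 = (-(5/7568)p+415/7568)(7568) + (0)
The last nonzero remainder is the constant 7568, so the polynomials are coprime and gcd = 1.

1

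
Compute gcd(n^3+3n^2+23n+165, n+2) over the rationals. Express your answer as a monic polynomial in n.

Euclidean algorithm in ℚ[n]:
  n^3+3n^2+23n+165 = (n^2+n+21)(n+2) + (123)
  n+2 = ((1/123)n+2/123)(123) + (0)
The last nonzero remainder is the constant 123, so the polynomials are coprime and gcd = 1.

1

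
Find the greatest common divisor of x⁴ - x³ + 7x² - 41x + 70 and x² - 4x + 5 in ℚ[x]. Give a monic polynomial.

x² - 4x + 5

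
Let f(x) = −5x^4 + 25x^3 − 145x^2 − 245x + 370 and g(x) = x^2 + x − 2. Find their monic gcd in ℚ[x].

Apply the Euclidean algorithm:
  −5x^4 + 25x^3 − 145x^2 − 245x + 370 = (−5x^2 + 30x − 185)(x^2 + x − 2) + (0)
The last nonzero remainder x^2 + x − 2 is already monic.

x^2 + x − 2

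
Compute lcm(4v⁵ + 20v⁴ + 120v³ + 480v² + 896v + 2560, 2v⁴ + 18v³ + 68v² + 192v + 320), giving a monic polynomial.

Apply the Euclidean algorithm:
  4v⁵ + 20v⁴ + 120v³ + 480v² + 896v + 2560 = (2v - 8)(2v⁴ + 18v³ + 68v² + 192v + 320) + (128v³ + 640v² + 1792v + 5120)
  2v⁴ + 18v³ + 68v² + 192v + 320 = ((1/64)v + 1/16)(128v³ + 640v² + 1792v + 5120) + (0)
Last nonzero remainder: 128v³ + 640v² + 1792v + 5120. Dividing through by 128 gives the monic gcd v³ + 5v² + 14v + 40.
Then lcm(f, g) = f·g / gcd(f, g); expanding and making the result monic gives the answer.

v⁶ + 9v⁵ + 50v⁴ + 240v³ + 704v² + 1536v + 2560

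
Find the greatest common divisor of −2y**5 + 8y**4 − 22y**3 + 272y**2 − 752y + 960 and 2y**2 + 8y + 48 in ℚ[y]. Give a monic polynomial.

y**2 + 4y + 24

Euclidean algorithm in ℚ[y]:
  −2y**5 + 8y**4 − 22y**3 + 272y**2 − 752y + 960 = (−y**3 + 8y**2 − 19y + 20)(2y**2 + 8y + 48) + (0)
Last nonzero remainder: 2y**2 + 8y + 48. Dividing through by 2 gives the monic gcd y**2 + 4y + 24.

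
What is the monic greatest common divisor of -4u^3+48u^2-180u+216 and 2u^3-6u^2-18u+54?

Apply the Euclidean algorithm:
  -4u^3+48u^2-180u+216 = (-2)(2u^3-6u^2-18u+54) + (36u^2-216u+324)
  2u^3-6u^2-18u+54 = ((1/18)u+1/6)(36u^2-216u+324) + (0)
Last nonzero remainder: 36u^2-216u+324. Dividing through by 36 gives the monic gcd u^2-6u+9.

u^2-6u+9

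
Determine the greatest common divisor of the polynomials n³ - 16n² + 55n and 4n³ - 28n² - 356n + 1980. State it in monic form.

Apply the Euclidean algorithm:
  n³ - 16n² + 55n = (1/4)(4n³ - 28n² - 356n + 1980) + (-9n² + 144n - 495)
  4n³ - 28n² - 356n + 1980 = (-(4/9)n - 4)(-9n² + 144n - 495) + (0)
Last nonzero remainder: -9n² + 144n - 495. Dividing through by -9 gives the monic gcd n² - 16n + 55.

n² - 16n + 55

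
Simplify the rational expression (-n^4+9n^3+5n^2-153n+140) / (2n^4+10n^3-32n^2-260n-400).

Apply the Euclidean algorithm:
  -n^4+9n^3+5n^2-153n+140 = (-1/2)(2n^4+10n^3-32n^2-260n-400) + (14n^3-11n^2-283n-60)
  2n^4+10n^3-32n^2-260n-400 = ((1/7)n+81/98)(14n^3-11n^2-283n-60) + ((1717/98)n^2-(1717/98)n-17170/49)
  14n^3-11n^2-283n-60 = ((1372/1717)n+294/1717)((1717/98)n^2-(1717/98)n-17170/49) + (0)
Last nonzero remainder: (1717/98)n^2-(1717/98)n-17170/49. Dividing through by 1717/98 gives the monic gcd n^2-n-20.
Cancel n^2-n-20 from numerator and denominator to get the reduced form.

(-n^2+8n-7)/(2n^2+12n+20)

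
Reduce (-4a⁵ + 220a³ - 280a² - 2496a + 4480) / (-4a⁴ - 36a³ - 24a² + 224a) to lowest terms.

Apply the Euclidean algorithm:
  -4a⁵ + 220a³ - 280a² - 2496a + 4480 = (a - 9)(-4a⁴ - 36a³ - 24a² + 224a) + (-80a³ - 720a² - 480a + 4480)
  -4a⁴ - 36a³ - 24a² + 224a = ((1/20)a)(-80a³ - 720a² - 480a + 4480) + (0)
Last nonzero remainder: -80a³ - 720a² - 480a + 4480. Dividing through by -80 gives the monic gcd a³ + 9a² + 6a - 56.
Cancel a³ + 9a² + 6a - 56 from numerator and denominator to get the reduced form.

(a² - 9a + 20)/(a)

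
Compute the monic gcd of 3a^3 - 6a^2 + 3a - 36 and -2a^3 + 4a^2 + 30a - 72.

By polynomial division,
  3a^3 - 6a^2 + 3a - 36 = (-3/2)(-2a^3 + 4a^2 + 30a - 72) + (48a - 144)
  -2a^3 + 4a^2 + 30a - 72 = (-(1/24)a^2 - (1/24)a + 1/2)(48a - 144) + (0)
Last nonzero remainder: 48a - 144. Dividing through by 48 gives the monic gcd a - 3.

a - 3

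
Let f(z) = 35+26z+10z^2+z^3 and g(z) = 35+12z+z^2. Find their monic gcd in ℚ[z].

7+z

Repeated division with remainder:
  z^3+10z^2+26z+35 = (z-2)(z^2+12z+35) + (15z+105)
  z^2+12z+35 = ((1/15)z+1/3)(15z+105) + (0)
Last nonzero remainder: 15z+105. Dividing through by 15 gives the monic gcd z+7.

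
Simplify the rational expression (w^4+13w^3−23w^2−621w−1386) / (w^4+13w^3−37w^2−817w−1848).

Apply the Euclidean algorithm:
  w^4+13w^3−23w^2−621w−1386 = (w^4+13w^3−37w^2−817w−1848) + (14w^2+196w+462)
  w^4+13w^3−37w^2−817w−1848 = ((1/14)w^2−(1/14)w−4)(14w^2+196w+462) + (0)
Last nonzero remainder: 14w^2+196w+462. Dividing through by 14 gives the monic gcd w^2+14w+33.
Cancel w^2+14w+33 from numerator and denominator to get the reduced form.

(w^2−w−42)/(w^2−w−56)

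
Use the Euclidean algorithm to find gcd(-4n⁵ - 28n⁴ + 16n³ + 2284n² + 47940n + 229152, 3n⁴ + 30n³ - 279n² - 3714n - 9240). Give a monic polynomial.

n² - 4n - 77

Apply the Euclidean algorithm:
  -4n⁵ - 28n⁴ + 16n³ + 2284n² + 47940n + 229152 = (-(4/3)n + 4)(3n⁴ + 30n³ - 279n² - 3714n - 9240) + (-476n³ - 1552n² + 50476n + 266112)
  3n⁴ + 30n³ - 279n² - 3714n - 9240 = (-(3/476)n - 1203/28322)(-476n³ - 1552n² + 50476n + 266112) + (-(379464/14161)n² + (1517856/14161)n + 4174104/2023)
  -476n³ - 1552n² + 50476n + 266112 = ((1685159/94866)n + 2039184/15811)(-(379464/14161)n² + (1517856/14161)n + 4174104/2023) + (0)
Last nonzero remainder: -(379464/14161)n² + (1517856/14161)n + 4174104/2023. Dividing through by -379464/14161 gives the monic gcd n² - 4n - 77.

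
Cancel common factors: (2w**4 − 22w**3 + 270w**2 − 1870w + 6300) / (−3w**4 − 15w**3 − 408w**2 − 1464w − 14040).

By polynomial division,
  2w**4 − 22w**3 + 270w**2 − 1870w + 6300 = (−2/3)(−3w**4 − 15w**3 − 408w**2 − 1464w − 14040) + (−32w**3 − 2w**2 − 2846w − 3060)
  −3w**4 − 15w**3 − 408w**2 − 1464w − 14040 = ((3/32)w + 237/512)(−32w**3 − 2w**2 − 2846w − 3060) + (−(35907/256)w**2 + (35907/256)w − 1615815/128)
  −32w**3 − 2w**2 − 2846w − 3060 = ((8192/35907)w + 8704/35907)(−(35907/256)w**2 + (35907/256)w − 1615815/128) + (0)
Last nonzero remainder: −(35907/256)w**2 + (35907/256)w − 1615815/128. Dividing through by −35907/256 gives the monic gcd w**2 − w + 90.
Cancel w**2 − w + 90 from numerator and denominator to get the reduced form.

(−2w**2 + 20w − 70)/(3w**2 + 18w + 156)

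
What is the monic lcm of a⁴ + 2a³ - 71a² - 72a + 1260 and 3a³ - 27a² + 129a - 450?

a⁶ - a⁵ - 52a⁴ + 191a³ - 299a² - 5580a + 31500

Apply the Euclidean algorithm:
  a⁴ + 2a³ - 71a² - 72a + 1260 = ((1/3)a + 11/3)(3a³ - 27a² + 129a - 450) + (-15a² - 395a + 2910)
  3a³ - 27a² + 129a - 450 = (-(1/5)a + 106/15)(-15a² - 395a + 2910) + ((10507/3)a - 21014)
  -15a² - 395a + 2910 = (-(45/10507)a - 1455/10507)((10507/3)a - 21014) + (0)
Last nonzero remainder: (10507/3)a - 21014. Dividing through by 10507/3 gives the monic gcd a - 6.
Then lcm(f, g) = f·g / gcd(f, g); expanding and making the result monic gives the answer.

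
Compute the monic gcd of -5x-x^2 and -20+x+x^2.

5+x

Apply the Euclidean algorithm:
  -x^2-5x = (-1)(x^2+x-20) + (-4x-20)
  x^2+x-20 = (-(1/4)x+1)(-4x-20) + (0)
Last nonzero remainder: -4x-20. Dividing through by -4 gives the monic gcd x+5.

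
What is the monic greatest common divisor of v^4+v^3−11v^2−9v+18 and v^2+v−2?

By polynomial division,
  v^4+v^3−11v^2−9v+18 = (v^2−9)(v^2+v−2) + (0)
The last nonzero remainder v^2+v−2 is already monic.

v^2+v−2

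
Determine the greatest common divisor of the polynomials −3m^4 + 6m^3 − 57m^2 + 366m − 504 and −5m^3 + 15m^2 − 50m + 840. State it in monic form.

m^2 + 3m + 28

Repeated division with remainder:
  −3m^4 + 6m^3 − 57m^2 + 366m − 504 = ((3/5)m + 3/5)(−5m^3 + 15m^2 − 50m + 840) + (−36m^2 − 108m − 1008)
  −5m^3 + 15m^2 − 50m + 840 = ((5/36)m − 5/6)(−36m^2 − 108m − 1008) + (0)
Last nonzero remainder: −36m^2 − 108m − 1008. Dividing through by −36 gives the monic gcd m^2 + 3m + 28.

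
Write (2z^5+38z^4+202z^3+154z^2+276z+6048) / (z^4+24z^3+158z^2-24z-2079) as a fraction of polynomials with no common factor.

Apply the Euclidean algorithm:
  2z^5+38z^4+202z^3+154z^2+276z+6048 = (2z-10)(z^4+24z^3+158z^2-24z-2079) + (126z^3+1782z^2+4194z-14742)
  z^4+24z^3+158z^2-24z-2079 = ((1/126)z+23/294)(126z^3+1782z^2+4194z-14742) + (-(720/49)z^2-(11520/49)z-6480/7)
  126z^3+1782z^2+4194z-14742 = (-(343/40)z+637/40)(-(720/49)z^2-(11520/49)z-6480/7) + (0)
Last nonzero remainder: -(720/49)z^2-(11520/49)z-6480/7. Dividing through by -720/49 gives the monic gcd z^2+16z+63.
Cancel z^2+16z+63 from numerator and denominator to get the reduced form.

(2z^3+6z^2-20z+96)/(z^2+8z-33)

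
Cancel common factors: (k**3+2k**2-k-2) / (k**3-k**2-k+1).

Repeated division with remainder:
  k**3+2k**2-k-2 = (k**3-k**2-k+1) + (3k**2-3)
  k**3-k**2-k+1 = ((1/3)k-1/3)(3k**2-3) + (0)
Last nonzero remainder: 3k**2-3. Dividing through by 3 gives the monic gcd k**2-1.
Cancel k**2-1 from numerator and denominator to get the reduced form.

(k+2)/(k-1)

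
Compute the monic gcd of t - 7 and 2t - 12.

1

Apply the Euclidean algorithm:
  t - 7 = (1/2)(2t - 12) + (-1)
  2t - 12 = (-2t + 12)(-1) + (0)
The last nonzero remainder is the constant -1, so the polynomials are coprime and gcd = 1.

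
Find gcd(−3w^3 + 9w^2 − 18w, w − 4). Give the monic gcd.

Euclidean algorithm in ℚ[w]:
  −3w^3 + 9w^2 − 18w = (−3w^2 − 3w − 30)(w − 4) + (−120)
  w − 4 = (−(1/120)w + 1/30)(−120) + (0)
The last nonzero remainder is the constant −120, so the polynomials are coprime and gcd = 1.

1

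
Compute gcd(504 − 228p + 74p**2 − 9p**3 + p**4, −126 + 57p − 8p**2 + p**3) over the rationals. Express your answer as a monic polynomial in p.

Apply the Euclidean algorithm:
  p**4 − 9p**3 + 74p**2 − 228p + 504 = (p − 1)(p**3 − 8p**2 + 57p − 126) + (9p**2 − 45p + 378)
  p**3 − 8p**2 + 57p − 126 = ((1/9)p − 1/3)(9p**2 − 45p + 378) + (0)
Last nonzero remainder: 9p**2 − 45p + 378. Dividing through by 9 gives the monic gcd p**2 − 5p + 42.

42 − 5p + p**2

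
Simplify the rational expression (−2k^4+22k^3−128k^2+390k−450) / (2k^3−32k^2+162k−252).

Repeated division with remainder:
  −2k^4+22k^3−128k^2+390k−450 = (−k−5)(2k^3−32k^2+162k−252) + (−126k^2+948k−1710)
  2k^3−32k^2+162k−252 = (−(1/63)k+178/1323)(−126k^2+948k−1710) + ((3224/441)k−3224/147)
  −126k^2+948k−1710 = (−(27783/1612)k+125685/1612)((3224/441)k−3224/147) + (0)
Last nonzero remainder: (3224/441)k−3224/147. Dividing through by 3224/441 gives the monic gcd k−3.
Cancel k−3 from numerator and denominator to get the reduced form.

(−k^3+8k^2−40k+75)/(k^2−13k+42)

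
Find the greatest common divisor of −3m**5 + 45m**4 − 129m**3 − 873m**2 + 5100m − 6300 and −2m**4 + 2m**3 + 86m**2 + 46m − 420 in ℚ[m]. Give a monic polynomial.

m**3 − 4m**2 − 31m + 70

Repeated division with remainder:
  −3m**5 + 45m**4 − 129m**3 − 873m**2 + 5100m − 6300 = ((3/2)m − 21)(−2m**4 + 2m**3 + 86m**2 + 46m − 420) + (−216m**3 + 864m**2 + 6696m − 15120)
  −2m**4 + 2m**3 + 86m**2 + 46m − 420 = ((1/108)m + 1/36)(−216m**3 + 864m**2 + 6696m − 15120) + (0)
Last nonzero remainder: −216m**3 + 864m**2 + 6696m − 15120. Dividing through by −216 gives the monic gcd m**3 − 4m**2 − 31m + 70.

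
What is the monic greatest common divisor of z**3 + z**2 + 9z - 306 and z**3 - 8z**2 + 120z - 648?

Repeated division with remainder:
  z**3 + z**2 + 9z - 306 = (z**3 - 8z**2 + 120z - 648) + (9z**2 - 111z + 342)
  z**3 - 8z**2 + 120z - 648 = ((1/9)z + 13/27)(9z**2 - 111z + 342) + ((1219/9)z - 2438/3)
  9z**2 - 111z + 342 = ((81/1219)z - 513/1219)((1219/9)z - 2438/3) + (0)
Last nonzero remainder: (1219/9)z - 2438/3. Dividing through by 1219/9 gives the monic gcd z - 6.

z - 6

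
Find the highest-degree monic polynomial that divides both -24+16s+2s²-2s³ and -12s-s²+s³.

3+s

Apply the Euclidean algorithm:
  -2s³+2s²+16s-24 = (-2)(s³-s²-12s) + (-8s-24)
  s³-s²-12s = (-(1/8)s²+(1/2)s)(-8s-24) + (0)
Last nonzero remainder: -8s-24. Dividing through by -8 gives the monic gcd s+3.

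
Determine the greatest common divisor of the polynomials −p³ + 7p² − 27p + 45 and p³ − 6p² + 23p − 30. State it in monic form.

Euclidean algorithm in ℚ[p]:
  −p³ + 7p² − 27p + 45 = (−1)(p³ − 6p² + 23p − 30) + (p² − 4p + 15)
  p³ − 6p² + 23p − 30 = (p − 2)(p² − 4p + 15) + (0)
The last nonzero remainder p² − 4p + 15 is already monic.

p² − 4p + 15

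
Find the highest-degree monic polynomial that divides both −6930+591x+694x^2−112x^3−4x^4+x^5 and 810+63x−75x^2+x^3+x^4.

Apply the Euclidean algorithm:
  x^5−4x^4−112x^3+694x^2+591x−6930 = (x−5)(x^4+x^3−75x^2+63x+810) + (−32x^3+256x^2+96x−2880)
  x^4+x^3−75x^2+63x+810 = (−(1/32)x−9/32)(−32x^3+256x^2+96x−2880) + (0)
Last nonzero remainder: −32x^3+256x^2+96x−2880. Dividing through by −32 gives the monic gcd x^3−8x^2−3x+90.

90−3x−8x^2+x^3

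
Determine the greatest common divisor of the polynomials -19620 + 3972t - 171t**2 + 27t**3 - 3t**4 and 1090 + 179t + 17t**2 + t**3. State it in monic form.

Repeated division with remainder:
  -3t**4 + 27t**3 - 171t**2 + 3972t - 19620 = (-3t + 78)(t**3 + 17t**2 + 179t + 1090) + (-960t**2 - 6720t - 104640)
  t**3 + 17t**2 + 179t + 1090 = (-(1/960)t - 1/96)(-960t**2 - 6720t - 104640) + (0)
Last nonzero remainder: -960t**2 - 6720t - 104640. Dividing through by -960 gives the monic gcd t**2 + 7t + 109.

109 + 7t + t**2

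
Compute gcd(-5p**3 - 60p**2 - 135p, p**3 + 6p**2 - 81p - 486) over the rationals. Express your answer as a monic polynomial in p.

By polynomial division,
  -5p**3 - 60p**2 - 135p = (-5)(p**3 + 6p**2 - 81p - 486) + (-30p**2 - 540p - 2430)
  p**3 + 6p**2 - 81p - 486 = (-(1/30)p + 2/5)(-30p**2 - 540p - 2430) + (54p + 486)
  -30p**2 - 540p - 2430 = (-(5/9)p - 5)(54p + 486) + (0)
Last nonzero remainder: 54p + 486. Dividing through by 54 gives the monic gcd p + 9.

p + 9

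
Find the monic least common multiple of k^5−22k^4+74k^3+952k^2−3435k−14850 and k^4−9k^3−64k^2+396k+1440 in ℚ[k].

k^7−24k^6+70k^5+1860k^4−8891k^3−53676k^2+194580k+712800

By polynomial division,
  k^5−22k^4+74k^3+952k^2−3435k−14850 = (k−13)(k^4−9k^3−64k^2+396k+1440) + (21k^3−276k^2+273k+3870)
  k^4−9k^3−64k^2+396k+1440 = ((1/21)k+29/147)(21k^3−276k^2+273k+3870) + (−(1105/49)k^2+(1105/7)k+33150/49)
  21k^3−276k^2+273k+3870 = (−(1029/1105)k+6321/1105)(−(1105/49)k^2+(1105/7)k+33150/49) + (0)
Last nonzero remainder: −(1105/49)k^2+(1105/7)k+33150/49. Dividing through by −1105/49 gives the monic gcd k^2−7k−30.
Then lcm(f, g) = f·g / gcd(f, g); expanding and making the result monic gives the answer.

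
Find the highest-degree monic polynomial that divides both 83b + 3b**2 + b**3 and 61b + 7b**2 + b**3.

b

Repeated division with remainder:
  b**3 + 3b**2 + 83b = (b**3 + 7b**2 + 61b) + (−4b**2 + 22b)
  b**3 + 7b**2 + 61b = (−(1/4)b − 25/8)(−4b**2 + 22b) + ((519/4)b)
  −4b**2 + 22b = (−(16/519)b + 88/519)((519/4)b) + (0)
Last nonzero remainder: (519/4)b. Dividing through by 519/4 gives the monic gcd b.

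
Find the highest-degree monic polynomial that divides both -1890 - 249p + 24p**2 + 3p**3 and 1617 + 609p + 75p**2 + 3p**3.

7 + p

Euclidean algorithm in ℚ[p]:
  3p**3 + 24p**2 - 249p - 1890 = (3p**3 + 75p**2 + 609p + 1617) + (-51p**2 - 858p - 3507)
  3p**3 + 75p**2 + 609p + 1617 = (-(1/17)p - 139/289)(-51p**2 - 858p - 3507) + (-(2880/289)p - 20160/289)
  -51p**2 - 858p - 3507 = ((4913/960)p + 48263/960)(-(2880/289)p - 20160/289) + (0)
Last nonzero remainder: -(2880/289)p - 20160/289. Dividing through by -2880/289 gives the monic gcd p + 7.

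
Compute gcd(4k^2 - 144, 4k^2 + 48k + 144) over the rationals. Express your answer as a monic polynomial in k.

k + 6

Euclidean algorithm in ℚ[k]:
  4k^2 - 144 = (4k^2 + 48k + 144) + (-48k - 288)
  4k^2 + 48k + 144 = (-(1/12)k - 1/2)(-48k - 288) + (0)
Last nonzero remainder: -48k - 288. Dividing through by -48 gives the monic gcd k + 6.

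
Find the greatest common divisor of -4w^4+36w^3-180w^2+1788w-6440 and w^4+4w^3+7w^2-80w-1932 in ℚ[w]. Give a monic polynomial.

w^2+3w+46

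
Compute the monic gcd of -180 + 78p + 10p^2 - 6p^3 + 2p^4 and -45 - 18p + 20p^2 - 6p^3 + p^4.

15 - 4p + p^2

Apply the Euclidean algorithm:
  2p^4 - 6p^3 + 10p^2 + 78p - 180 = (2)(p^4 - 6p^3 + 20p^2 - 18p - 45) + (6p^3 - 30p^2 + 114p - 90)
  p^4 - 6p^3 + 20p^2 - 18p - 45 = ((1/6)p - 1/6)(6p^3 - 30p^2 + 114p - 90) + (-4p^2 + 16p - 60)
  6p^3 - 30p^2 + 114p - 90 = (-(3/2)p + 3/2)(-4p^2 + 16p - 60) + (0)
Last nonzero remainder: -4p^2 + 16p - 60. Dividing through by -4 gives the monic gcd p^2 - 4p + 15.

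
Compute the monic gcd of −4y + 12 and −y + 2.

Apply the Euclidean algorithm:
  −4y + 12 = (4)(−y + 2) + (4)
  −y + 2 = (−(1/4)y + 1/2)(4) + (0)
The last nonzero remainder is the constant 4, so the polynomials are coprime and gcd = 1.

1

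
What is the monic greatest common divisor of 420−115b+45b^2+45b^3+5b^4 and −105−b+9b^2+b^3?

By polynomial division,
  5b^4+45b^3+45b^2−115b+420 = (5b)(b^3+9b^2−b−105) + (50b^2+410b+420)
  b^3+9b^2−b−105 = ((1/50)b+2/125)(50b^2+410b+420) + (−(399/25)b−2793/25)
  50b^2+410b+420 = (−(1250/399)b−500/133)(−(399/25)b−2793/25) + (0)
Last nonzero remainder: −(399/25)b−2793/25. Dividing through by −399/25 gives the monic gcd b+7.

7+b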